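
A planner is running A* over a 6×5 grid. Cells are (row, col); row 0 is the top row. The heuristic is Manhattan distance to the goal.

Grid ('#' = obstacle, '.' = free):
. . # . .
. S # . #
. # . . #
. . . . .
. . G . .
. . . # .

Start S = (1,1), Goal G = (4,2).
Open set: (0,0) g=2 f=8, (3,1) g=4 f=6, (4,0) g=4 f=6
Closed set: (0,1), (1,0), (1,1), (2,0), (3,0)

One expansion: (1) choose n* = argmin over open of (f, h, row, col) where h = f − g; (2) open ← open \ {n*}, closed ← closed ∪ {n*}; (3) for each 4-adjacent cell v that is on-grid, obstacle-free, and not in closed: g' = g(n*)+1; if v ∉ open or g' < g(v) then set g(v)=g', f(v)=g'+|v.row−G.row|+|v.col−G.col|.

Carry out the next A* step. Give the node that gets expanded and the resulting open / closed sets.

expanded=(3,1); open=[(0,0) g=2 f=8, (3,2) g=5 f=6, (4,0) g=4 f=6, (4,1) g=5 f=6]; closed=[(0,1), (1,0), (1,1), (2,0), (3,0), (3,1)]

step 1: expand (3,1) (f=6, h=2) → closed; open now [(0,0) g=2 f=8, (3,2) g=5 f=6, (4,0) g=4 f=6, (4,1) g=5 f=6]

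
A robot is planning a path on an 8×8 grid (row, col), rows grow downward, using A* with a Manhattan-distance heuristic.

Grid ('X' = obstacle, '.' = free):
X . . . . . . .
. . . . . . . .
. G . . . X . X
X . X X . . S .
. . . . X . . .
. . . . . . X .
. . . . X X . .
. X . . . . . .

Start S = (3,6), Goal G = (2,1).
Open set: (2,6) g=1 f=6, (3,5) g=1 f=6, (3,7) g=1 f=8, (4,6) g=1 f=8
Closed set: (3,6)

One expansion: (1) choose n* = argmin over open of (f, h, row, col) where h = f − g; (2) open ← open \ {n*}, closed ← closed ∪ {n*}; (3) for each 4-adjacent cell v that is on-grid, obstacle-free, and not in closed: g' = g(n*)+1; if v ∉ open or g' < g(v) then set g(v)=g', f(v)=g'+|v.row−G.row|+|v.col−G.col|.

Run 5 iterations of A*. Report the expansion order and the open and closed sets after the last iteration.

step 1: expand (2,6) (f=6, h=5) → closed; open now [(1,6) g=2 f=8, (3,5) g=1 f=6, (3,7) g=1 f=8, (4,6) g=1 f=8]
step 2: expand (3,5) (f=6, h=5) → closed; open now [(1,6) g=2 f=8, (3,4) g=2 f=6, (3,7) g=1 f=8, (4,5) g=2 f=8, (4,6) g=1 f=8]
step 3: expand (3,4) (f=6, h=4) → closed; open now [(1,6) g=2 f=8, (2,4) g=3 f=6, (3,7) g=1 f=8, (4,5) g=2 f=8, (4,6) g=1 f=8]
step 4: expand (2,4) (f=6, h=3) → closed; open now [(1,4) g=4 f=8, (1,6) g=2 f=8, (2,3) g=4 f=6, (3,7) g=1 f=8, (4,5) g=2 f=8, (4,6) g=1 f=8]
step 5: expand (2,3) (f=6, h=2) → closed; open now [(1,3) g=5 f=8, (1,4) g=4 f=8, (1,6) g=2 f=8, (2,2) g=5 f=6, (3,7) g=1 f=8, (4,5) g=2 f=8, (4,6) g=1 f=8]

order=[(2,6) → (3,5) → (3,4) → (2,4) → (2,3)]; open=[(1,3) g=5 f=8, (1,4) g=4 f=8, (1,6) g=2 f=8, (2,2) g=5 f=6, (3,7) g=1 f=8, (4,5) g=2 f=8, (4,6) g=1 f=8]; closed=[(2,3), (2,4), (2,6), (3,4), (3,5), (3,6)]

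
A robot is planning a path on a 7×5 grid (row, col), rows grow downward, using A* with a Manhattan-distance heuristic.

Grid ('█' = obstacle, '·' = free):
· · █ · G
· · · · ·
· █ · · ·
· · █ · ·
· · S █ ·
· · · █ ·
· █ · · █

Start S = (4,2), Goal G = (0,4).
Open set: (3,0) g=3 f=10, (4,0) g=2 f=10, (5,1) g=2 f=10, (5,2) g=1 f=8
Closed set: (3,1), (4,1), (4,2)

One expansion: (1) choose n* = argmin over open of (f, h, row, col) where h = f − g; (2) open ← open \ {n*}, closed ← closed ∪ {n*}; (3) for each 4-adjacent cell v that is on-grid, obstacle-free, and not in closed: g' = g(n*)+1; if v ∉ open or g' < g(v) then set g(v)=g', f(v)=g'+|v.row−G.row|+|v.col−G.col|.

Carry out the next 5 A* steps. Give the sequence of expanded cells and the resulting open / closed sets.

order=[(5,2) → (3,0) → (2,0) → (1,0) → (0,0)]; open=[(0,1) g=7 f=10, (1,1) g=6 f=10, (4,0) g=2 f=10, (5,1) g=2 f=10, (6,2) g=2 f=10]; closed=[(0,0), (1,0), (2,0), (3,0), (3,1), (4,1), (4,2), (5,2)]

step 1: expand (5,2) (f=8, h=7) → closed; open now [(3,0) g=3 f=10, (4,0) g=2 f=10, (5,1) g=2 f=10, (6,2) g=2 f=10]
step 2: expand (3,0) (f=10, h=7) → closed; open now [(2,0) g=4 f=10, (4,0) g=2 f=10, (5,1) g=2 f=10, (6,2) g=2 f=10]
step 3: expand (2,0) (f=10, h=6) → closed; open now [(1,0) g=5 f=10, (4,0) g=2 f=10, (5,1) g=2 f=10, (6,2) g=2 f=10]
step 4: expand (1,0) (f=10, h=5) → closed; open now [(0,0) g=6 f=10, (1,1) g=6 f=10, (4,0) g=2 f=10, (5,1) g=2 f=10, (6,2) g=2 f=10]
step 5: expand (0,0) (f=10, h=4) → closed; open now [(0,1) g=7 f=10, (1,1) g=6 f=10, (4,0) g=2 f=10, (5,1) g=2 f=10, (6,2) g=2 f=10]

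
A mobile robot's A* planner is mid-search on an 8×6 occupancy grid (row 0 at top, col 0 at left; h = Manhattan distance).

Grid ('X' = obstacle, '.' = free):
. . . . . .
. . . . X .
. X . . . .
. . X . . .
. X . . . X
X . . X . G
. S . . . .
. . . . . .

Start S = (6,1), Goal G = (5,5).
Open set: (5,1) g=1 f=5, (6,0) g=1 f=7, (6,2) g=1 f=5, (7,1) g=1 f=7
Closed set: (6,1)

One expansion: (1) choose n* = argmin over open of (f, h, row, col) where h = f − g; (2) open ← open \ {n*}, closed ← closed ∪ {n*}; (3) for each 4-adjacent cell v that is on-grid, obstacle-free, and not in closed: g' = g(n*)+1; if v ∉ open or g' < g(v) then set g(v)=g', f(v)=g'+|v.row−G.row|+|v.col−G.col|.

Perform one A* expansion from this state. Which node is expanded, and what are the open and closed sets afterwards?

step 1: expand (5,1) (f=5, h=4) → closed; open now [(5,2) g=2 f=5, (6,0) g=1 f=7, (6,2) g=1 f=5, (7,1) g=1 f=7]

expanded=(5,1); open=[(5,2) g=2 f=5, (6,0) g=1 f=7, (6,2) g=1 f=5, (7,1) g=1 f=7]; closed=[(5,1), (6,1)]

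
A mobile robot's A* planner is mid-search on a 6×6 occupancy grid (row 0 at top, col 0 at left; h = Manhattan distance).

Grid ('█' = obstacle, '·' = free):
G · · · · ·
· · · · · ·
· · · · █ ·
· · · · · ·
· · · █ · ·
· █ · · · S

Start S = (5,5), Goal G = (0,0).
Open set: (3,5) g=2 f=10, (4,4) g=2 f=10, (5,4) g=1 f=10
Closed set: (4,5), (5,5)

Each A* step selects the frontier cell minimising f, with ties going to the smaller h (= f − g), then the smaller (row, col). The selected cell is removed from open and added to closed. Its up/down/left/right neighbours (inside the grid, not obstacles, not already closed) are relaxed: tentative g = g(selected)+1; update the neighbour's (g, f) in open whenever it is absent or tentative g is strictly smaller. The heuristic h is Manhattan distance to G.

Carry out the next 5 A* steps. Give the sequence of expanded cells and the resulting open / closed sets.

order=[(3,5) → (2,5) → (1,5) → (0,5) → (0,4)]; open=[(0,3) g=7 f=10, (1,4) g=5 f=10, (3,4) g=3 f=10, (4,4) g=2 f=10, (5,4) g=1 f=10]; closed=[(0,4), (0,5), (1,5), (2,5), (3,5), (4,5), (5,5)]

step 1: expand (3,5) (f=10, h=8) → closed; open now [(2,5) g=3 f=10, (3,4) g=3 f=10, (4,4) g=2 f=10, (5,4) g=1 f=10]
step 2: expand (2,5) (f=10, h=7) → closed; open now [(1,5) g=4 f=10, (3,4) g=3 f=10, (4,4) g=2 f=10, (5,4) g=1 f=10]
step 3: expand (1,5) (f=10, h=6) → closed; open now [(0,5) g=5 f=10, (1,4) g=5 f=10, (3,4) g=3 f=10, (4,4) g=2 f=10, (5,4) g=1 f=10]
step 4: expand (0,5) (f=10, h=5) → closed; open now [(0,4) g=6 f=10, (1,4) g=5 f=10, (3,4) g=3 f=10, (4,4) g=2 f=10, (5,4) g=1 f=10]
step 5: expand (0,4) (f=10, h=4) → closed; open now [(0,3) g=7 f=10, (1,4) g=5 f=10, (3,4) g=3 f=10, (4,4) g=2 f=10, (5,4) g=1 f=10]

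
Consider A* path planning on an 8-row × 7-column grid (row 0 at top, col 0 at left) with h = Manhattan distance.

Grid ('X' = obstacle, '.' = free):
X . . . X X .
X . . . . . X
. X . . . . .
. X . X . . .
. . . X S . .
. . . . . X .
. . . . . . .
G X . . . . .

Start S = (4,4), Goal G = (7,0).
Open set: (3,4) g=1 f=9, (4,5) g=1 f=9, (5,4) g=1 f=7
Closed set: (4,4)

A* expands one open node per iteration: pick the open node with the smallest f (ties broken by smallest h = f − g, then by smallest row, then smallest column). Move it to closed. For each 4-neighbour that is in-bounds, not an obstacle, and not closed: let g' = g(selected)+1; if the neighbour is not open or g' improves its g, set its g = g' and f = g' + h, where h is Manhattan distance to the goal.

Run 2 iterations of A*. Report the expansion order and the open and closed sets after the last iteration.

order=[(5,4) → (5,3)]; open=[(3,4) g=1 f=9, (4,5) g=1 f=9, (5,2) g=3 f=7, (6,3) g=3 f=7, (6,4) g=2 f=7]; closed=[(4,4), (5,3), (5,4)]

step 1: expand (5,4) (f=7, h=6) → closed; open now [(3,4) g=1 f=9, (4,5) g=1 f=9, (5,3) g=2 f=7, (6,4) g=2 f=7]
step 2: expand (5,3) (f=7, h=5) → closed; open now [(3,4) g=1 f=9, (4,5) g=1 f=9, (5,2) g=3 f=7, (6,3) g=3 f=7, (6,4) g=2 f=7]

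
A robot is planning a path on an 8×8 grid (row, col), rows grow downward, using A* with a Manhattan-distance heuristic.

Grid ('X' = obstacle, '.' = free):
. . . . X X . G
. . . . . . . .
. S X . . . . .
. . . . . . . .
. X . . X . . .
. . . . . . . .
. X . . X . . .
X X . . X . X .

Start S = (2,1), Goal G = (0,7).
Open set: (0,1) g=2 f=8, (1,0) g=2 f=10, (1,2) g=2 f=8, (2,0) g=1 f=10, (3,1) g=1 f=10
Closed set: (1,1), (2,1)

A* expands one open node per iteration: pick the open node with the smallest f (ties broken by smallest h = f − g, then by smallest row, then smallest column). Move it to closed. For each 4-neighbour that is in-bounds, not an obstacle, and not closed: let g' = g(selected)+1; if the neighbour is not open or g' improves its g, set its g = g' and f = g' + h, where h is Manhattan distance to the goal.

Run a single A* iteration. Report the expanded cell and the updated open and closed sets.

step 1: expand (0,1) (f=8, h=6) → closed; open now [(0,0) g=3 f=10, (0,2) g=3 f=8, (1,0) g=2 f=10, (1,2) g=2 f=8, (2,0) g=1 f=10, (3,1) g=1 f=10]

expanded=(0,1); open=[(0,0) g=3 f=10, (0,2) g=3 f=8, (1,0) g=2 f=10, (1,2) g=2 f=8, (2,0) g=1 f=10, (3,1) g=1 f=10]; closed=[(0,1), (1,1), (2,1)]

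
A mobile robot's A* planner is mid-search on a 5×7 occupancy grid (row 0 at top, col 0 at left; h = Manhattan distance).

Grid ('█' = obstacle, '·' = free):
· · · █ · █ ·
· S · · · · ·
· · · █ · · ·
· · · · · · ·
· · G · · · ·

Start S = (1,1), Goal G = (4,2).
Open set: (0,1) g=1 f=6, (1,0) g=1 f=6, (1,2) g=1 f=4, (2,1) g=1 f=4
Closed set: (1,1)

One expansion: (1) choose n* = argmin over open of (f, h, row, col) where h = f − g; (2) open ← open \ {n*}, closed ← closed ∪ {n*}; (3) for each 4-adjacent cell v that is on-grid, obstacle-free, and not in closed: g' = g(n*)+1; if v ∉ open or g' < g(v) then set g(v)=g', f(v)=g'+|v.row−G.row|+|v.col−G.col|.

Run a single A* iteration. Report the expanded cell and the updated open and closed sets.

expanded=(1,2); open=[(0,1) g=1 f=6, (0,2) g=2 f=6, (1,0) g=1 f=6, (1,3) g=2 f=6, (2,1) g=1 f=4, (2,2) g=2 f=4]; closed=[(1,1), (1,2)]

step 1: expand (1,2) (f=4, h=3) → closed; open now [(0,1) g=1 f=6, (0,2) g=2 f=6, (1,0) g=1 f=6, (1,3) g=2 f=6, (2,1) g=1 f=4, (2,2) g=2 f=4]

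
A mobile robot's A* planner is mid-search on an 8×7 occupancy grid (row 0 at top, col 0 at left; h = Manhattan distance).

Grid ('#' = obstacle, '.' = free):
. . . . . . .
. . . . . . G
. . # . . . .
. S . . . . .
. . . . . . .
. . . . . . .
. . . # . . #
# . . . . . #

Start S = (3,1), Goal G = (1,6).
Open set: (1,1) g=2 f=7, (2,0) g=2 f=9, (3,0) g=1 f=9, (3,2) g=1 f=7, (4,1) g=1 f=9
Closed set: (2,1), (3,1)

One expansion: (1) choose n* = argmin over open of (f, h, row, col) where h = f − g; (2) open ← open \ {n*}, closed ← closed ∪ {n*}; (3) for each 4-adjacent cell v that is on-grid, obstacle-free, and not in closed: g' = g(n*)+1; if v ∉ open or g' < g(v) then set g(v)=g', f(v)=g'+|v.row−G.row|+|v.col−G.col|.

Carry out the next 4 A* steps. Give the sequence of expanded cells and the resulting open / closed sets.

order=[(1,1) → (1,2) → (1,3) → (1,4)]; open=[(0,1) g=3 f=9, (0,2) g=4 f=9, (0,3) g=5 f=9, (0,4) g=6 f=9, (1,0) g=3 f=9, (1,5) g=6 f=7, (2,0) g=2 f=9, (2,3) g=5 f=9, (2,4) g=6 f=9, (3,0) g=1 f=9, (3,2) g=1 f=7, (4,1) g=1 f=9]; closed=[(1,1), (1,2), (1,3), (1,4), (2,1), (3,1)]

step 1: expand (1,1) (f=7, h=5) → closed; open now [(0,1) g=3 f=9, (1,0) g=3 f=9, (1,2) g=3 f=7, (2,0) g=2 f=9, (3,0) g=1 f=9, (3,2) g=1 f=7, (4,1) g=1 f=9]
step 2: expand (1,2) (f=7, h=4) → closed; open now [(0,1) g=3 f=9, (0,2) g=4 f=9, (1,0) g=3 f=9, (1,3) g=4 f=7, (2,0) g=2 f=9, (3,0) g=1 f=9, (3,2) g=1 f=7, (4,1) g=1 f=9]
step 3: expand (1,3) (f=7, h=3) → closed; open now [(0,1) g=3 f=9, (0,2) g=4 f=9, (0,3) g=5 f=9, (1,0) g=3 f=9, (1,4) g=5 f=7, (2,0) g=2 f=9, (2,3) g=5 f=9, (3,0) g=1 f=9, (3,2) g=1 f=7, (4,1) g=1 f=9]
step 4: expand (1,4) (f=7, h=2) → closed; open now [(0,1) g=3 f=9, (0,2) g=4 f=9, (0,3) g=5 f=9, (0,4) g=6 f=9, (1,0) g=3 f=9, (1,5) g=6 f=7, (2,0) g=2 f=9, (2,3) g=5 f=9, (2,4) g=6 f=9, (3,0) g=1 f=9, (3,2) g=1 f=7, (4,1) g=1 f=9]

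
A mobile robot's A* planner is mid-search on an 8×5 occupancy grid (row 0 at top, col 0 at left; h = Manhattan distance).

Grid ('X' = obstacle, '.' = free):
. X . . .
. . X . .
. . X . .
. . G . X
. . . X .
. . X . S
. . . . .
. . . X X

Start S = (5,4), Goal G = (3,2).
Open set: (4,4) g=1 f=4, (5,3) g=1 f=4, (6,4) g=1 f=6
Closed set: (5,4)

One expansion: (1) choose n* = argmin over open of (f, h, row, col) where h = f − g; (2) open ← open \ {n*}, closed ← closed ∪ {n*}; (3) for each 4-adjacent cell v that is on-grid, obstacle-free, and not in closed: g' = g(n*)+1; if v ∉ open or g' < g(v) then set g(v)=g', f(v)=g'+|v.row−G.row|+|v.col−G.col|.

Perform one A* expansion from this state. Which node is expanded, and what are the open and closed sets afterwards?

step 1: expand (4,4) (f=4, h=3) → closed; open now [(5,3) g=1 f=4, (6,4) g=1 f=6]

expanded=(4,4); open=[(5,3) g=1 f=4, (6,4) g=1 f=6]; closed=[(4,4), (5,4)]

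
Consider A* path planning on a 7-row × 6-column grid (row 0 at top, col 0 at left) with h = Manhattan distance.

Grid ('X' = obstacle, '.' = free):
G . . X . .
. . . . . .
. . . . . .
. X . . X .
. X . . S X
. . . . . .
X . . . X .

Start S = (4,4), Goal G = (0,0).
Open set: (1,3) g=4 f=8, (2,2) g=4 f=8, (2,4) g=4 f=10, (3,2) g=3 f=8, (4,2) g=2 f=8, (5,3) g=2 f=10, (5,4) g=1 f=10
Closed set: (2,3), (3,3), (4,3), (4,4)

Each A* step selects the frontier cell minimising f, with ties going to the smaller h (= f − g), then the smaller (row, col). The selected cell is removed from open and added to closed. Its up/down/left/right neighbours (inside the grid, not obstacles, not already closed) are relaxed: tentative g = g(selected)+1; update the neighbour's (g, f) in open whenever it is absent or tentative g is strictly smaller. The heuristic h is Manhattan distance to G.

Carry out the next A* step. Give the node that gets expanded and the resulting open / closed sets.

step 1: expand (1,3) (f=8, h=4) → closed; open now [(1,2) g=5 f=8, (1,4) g=5 f=10, (2,2) g=4 f=8, (2,4) g=4 f=10, (3,2) g=3 f=8, (4,2) g=2 f=8, (5,3) g=2 f=10, (5,4) g=1 f=10]

expanded=(1,3); open=[(1,2) g=5 f=8, (1,4) g=5 f=10, (2,2) g=4 f=8, (2,4) g=4 f=10, (3,2) g=3 f=8, (4,2) g=2 f=8, (5,3) g=2 f=10, (5,4) g=1 f=10]; closed=[(1,3), (2,3), (3,3), (4,3), (4,4)]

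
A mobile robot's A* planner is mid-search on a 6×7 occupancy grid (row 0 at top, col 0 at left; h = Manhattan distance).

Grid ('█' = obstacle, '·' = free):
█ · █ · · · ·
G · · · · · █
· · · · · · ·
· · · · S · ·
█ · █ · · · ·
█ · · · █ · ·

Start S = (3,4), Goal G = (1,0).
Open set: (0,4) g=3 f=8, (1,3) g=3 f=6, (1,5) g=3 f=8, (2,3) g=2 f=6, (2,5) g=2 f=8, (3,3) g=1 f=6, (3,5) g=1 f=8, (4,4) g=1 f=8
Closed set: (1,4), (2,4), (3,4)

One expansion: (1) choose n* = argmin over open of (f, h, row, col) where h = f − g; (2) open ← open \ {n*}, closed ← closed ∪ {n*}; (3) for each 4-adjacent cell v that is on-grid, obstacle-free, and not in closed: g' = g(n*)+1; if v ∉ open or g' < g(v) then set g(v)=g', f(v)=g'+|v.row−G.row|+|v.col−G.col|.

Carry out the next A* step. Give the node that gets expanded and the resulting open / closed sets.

expanded=(1,3); open=[(0,3) g=4 f=8, (0,4) g=3 f=8, (1,2) g=4 f=6, (1,5) g=3 f=8, (2,3) g=2 f=6, (2,5) g=2 f=8, (3,3) g=1 f=6, (3,5) g=1 f=8, (4,4) g=1 f=8]; closed=[(1,3), (1,4), (2,4), (3,4)]

step 1: expand (1,3) (f=6, h=3) → closed; open now [(0,3) g=4 f=8, (0,4) g=3 f=8, (1,2) g=4 f=6, (1,5) g=3 f=8, (2,3) g=2 f=6, (2,5) g=2 f=8, (3,3) g=1 f=6, (3,5) g=1 f=8, (4,4) g=1 f=8]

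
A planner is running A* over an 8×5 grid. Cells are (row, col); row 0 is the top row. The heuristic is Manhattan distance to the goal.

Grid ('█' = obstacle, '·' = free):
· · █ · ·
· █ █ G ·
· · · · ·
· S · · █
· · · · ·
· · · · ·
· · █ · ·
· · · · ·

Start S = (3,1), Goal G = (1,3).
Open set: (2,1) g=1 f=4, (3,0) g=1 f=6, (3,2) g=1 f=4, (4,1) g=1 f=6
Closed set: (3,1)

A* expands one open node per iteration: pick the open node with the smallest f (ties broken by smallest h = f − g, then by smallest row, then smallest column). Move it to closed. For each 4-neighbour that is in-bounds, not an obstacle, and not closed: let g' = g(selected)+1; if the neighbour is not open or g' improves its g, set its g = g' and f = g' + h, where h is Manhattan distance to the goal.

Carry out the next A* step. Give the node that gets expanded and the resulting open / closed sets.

step 1: expand (2,1) (f=4, h=3) → closed; open now [(2,0) g=2 f=6, (2,2) g=2 f=4, (3,0) g=1 f=6, (3,2) g=1 f=4, (4,1) g=1 f=6]

expanded=(2,1); open=[(2,0) g=2 f=6, (2,2) g=2 f=4, (3,0) g=1 f=6, (3,2) g=1 f=4, (4,1) g=1 f=6]; closed=[(2,1), (3,1)]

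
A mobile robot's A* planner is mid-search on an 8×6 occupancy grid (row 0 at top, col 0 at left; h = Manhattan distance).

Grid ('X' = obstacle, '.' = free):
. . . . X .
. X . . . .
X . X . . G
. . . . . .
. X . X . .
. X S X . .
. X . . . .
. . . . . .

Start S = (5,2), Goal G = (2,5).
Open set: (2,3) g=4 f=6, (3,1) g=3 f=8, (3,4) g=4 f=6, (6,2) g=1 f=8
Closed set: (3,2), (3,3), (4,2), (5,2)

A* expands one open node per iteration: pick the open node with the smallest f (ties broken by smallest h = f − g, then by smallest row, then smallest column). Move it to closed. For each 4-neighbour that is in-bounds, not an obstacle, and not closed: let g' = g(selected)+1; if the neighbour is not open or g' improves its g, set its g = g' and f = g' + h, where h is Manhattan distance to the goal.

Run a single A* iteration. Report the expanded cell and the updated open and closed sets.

expanded=(2,3); open=[(1,3) g=5 f=8, (2,4) g=5 f=6, (3,1) g=3 f=8, (3,4) g=4 f=6, (6,2) g=1 f=8]; closed=[(2,3), (3,2), (3,3), (4,2), (5,2)]

step 1: expand (2,3) (f=6, h=2) → closed; open now [(1,3) g=5 f=8, (2,4) g=5 f=6, (3,1) g=3 f=8, (3,4) g=4 f=6, (6,2) g=1 f=8]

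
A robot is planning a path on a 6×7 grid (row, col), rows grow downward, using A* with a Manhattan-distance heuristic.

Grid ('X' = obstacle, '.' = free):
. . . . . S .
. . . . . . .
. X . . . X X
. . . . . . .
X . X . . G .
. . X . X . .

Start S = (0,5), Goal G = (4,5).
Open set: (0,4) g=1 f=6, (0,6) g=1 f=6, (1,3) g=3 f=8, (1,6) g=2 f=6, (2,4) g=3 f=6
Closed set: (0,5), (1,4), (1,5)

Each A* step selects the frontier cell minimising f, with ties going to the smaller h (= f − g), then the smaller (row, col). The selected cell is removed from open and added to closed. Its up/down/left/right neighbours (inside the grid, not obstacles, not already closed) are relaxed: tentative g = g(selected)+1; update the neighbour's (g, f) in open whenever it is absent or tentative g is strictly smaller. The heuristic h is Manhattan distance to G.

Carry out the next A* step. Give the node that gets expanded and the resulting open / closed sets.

expanded=(2,4); open=[(0,4) g=1 f=6, (0,6) g=1 f=6, (1,3) g=3 f=8, (1,6) g=2 f=6, (2,3) g=4 f=8, (3,4) g=4 f=6]; closed=[(0,5), (1,4), (1,5), (2,4)]

step 1: expand (2,4) (f=6, h=3) → closed; open now [(0,4) g=1 f=6, (0,6) g=1 f=6, (1,3) g=3 f=8, (1,6) g=2 f=6, (2,3) g=4 f=8, (3,4) g=4 f=6]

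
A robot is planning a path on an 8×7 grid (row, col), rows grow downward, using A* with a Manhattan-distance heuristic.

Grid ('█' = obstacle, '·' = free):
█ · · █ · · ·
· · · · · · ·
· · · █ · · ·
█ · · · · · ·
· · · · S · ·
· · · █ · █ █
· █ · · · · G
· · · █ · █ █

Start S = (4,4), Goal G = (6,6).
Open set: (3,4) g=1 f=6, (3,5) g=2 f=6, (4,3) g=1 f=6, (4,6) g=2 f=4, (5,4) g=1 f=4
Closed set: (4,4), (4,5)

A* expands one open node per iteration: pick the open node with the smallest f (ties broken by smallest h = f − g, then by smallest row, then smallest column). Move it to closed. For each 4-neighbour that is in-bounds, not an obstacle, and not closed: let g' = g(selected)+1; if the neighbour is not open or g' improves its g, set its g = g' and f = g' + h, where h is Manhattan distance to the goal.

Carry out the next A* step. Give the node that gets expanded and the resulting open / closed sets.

step 1: expand (4,6) (f=4, h=2) → closed; open now [(3,4) g=1 f=6, (3,5) g=2 f=6, (3,6) g=3 f=6, (4,3) g=1 f=6, (5,4) g=1 f=4]

expanded=(4,6); open=[(3,4) g=1 f=6, (3,5) g=2 f=6, (3,6) g=3 f=6, (4,3) g=1 f=6, (5,4) g=1 f=4]; closed=[(4,4), (4,5), (4,6)]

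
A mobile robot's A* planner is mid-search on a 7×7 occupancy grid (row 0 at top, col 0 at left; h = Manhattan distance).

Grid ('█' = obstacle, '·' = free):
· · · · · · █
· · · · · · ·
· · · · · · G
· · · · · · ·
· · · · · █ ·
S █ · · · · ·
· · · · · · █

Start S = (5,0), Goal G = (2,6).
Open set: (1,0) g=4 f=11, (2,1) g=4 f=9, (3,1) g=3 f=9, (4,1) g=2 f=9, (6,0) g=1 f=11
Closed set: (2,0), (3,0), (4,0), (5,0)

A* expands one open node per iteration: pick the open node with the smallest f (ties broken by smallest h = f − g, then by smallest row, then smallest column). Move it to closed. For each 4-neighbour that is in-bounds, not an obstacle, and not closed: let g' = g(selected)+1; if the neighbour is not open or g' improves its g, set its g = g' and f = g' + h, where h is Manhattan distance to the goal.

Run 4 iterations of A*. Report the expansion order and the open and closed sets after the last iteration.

order=[(2,1) → (2,2) → (2,3) → (2,4)]; open=[(1,0) g=4 f=11, (1,1) g=5 f=11, (1,2) g=6 f=11, (1,3) g=7 f=11, (1,4) g=8 f=11, (2,5) g=8 f=9, (3,1) g=3 f=9, (3,2) g=6 f=11, (3,3) g=7 f=11, (3,4) g=8 f=11, (4,1) g=2 f=9, (6,0) g=1 f=11]; closed=[(2,0), (2,1), (2,2), (2,3), (2,4), (3,0), (4,0), (5,0)]

step 1: expand (2,1) (f=9, h=5) → closed; open now [(1,0) g=4 f=11, (1,1) g=5 f=11, (2,2) g=5 f=9, (3,1) g=3 f=9, (4,1) g=2 f=9, (6,0) g=1 f=11]
step 2: expand (2,2) (f=9, h=4) → closed; open now [(1,0) g=4 f=11, (1,1) g=5 f=11, (1,2) g=6 f=11, (2,3) g=6 f=9, (3,1) g=3 f=9, (3,2) g=6 f=11, (4,1) g=2 f=9, (6,0) g=1 f=11]
step 3: expand (2,3) (f=9, h=3) → closed; open now [(1,0) g=4 f=11, (1,1) g=5 f=11, (1,2) g=6 f=11, (1,3) g=7 f=11, (2,4) g=7 f=9, (3,1) g=3 f=9, (3,2) g=6 f=11, (3,3) g=7 f=11, (4,1) g=2 f=9, (6,0) g=1 f=11]
step 4: expand (2,4) (f=9, h=2) → closed; open now [(1,0) g=4 f=11, (1,1) g=5 f=11, (1,2) g=6 f=11, (1,3) g=7 f=11, (1,4) g=8 f=11, (2,5) g=8 f=9, (3,1) g=3 f=9, (3,2) g=6 f=11, (3,3) g=7 f=11, (3,4) g=8 f=11, (4,1) g=2 f=9, (6,0) g=1 f=11]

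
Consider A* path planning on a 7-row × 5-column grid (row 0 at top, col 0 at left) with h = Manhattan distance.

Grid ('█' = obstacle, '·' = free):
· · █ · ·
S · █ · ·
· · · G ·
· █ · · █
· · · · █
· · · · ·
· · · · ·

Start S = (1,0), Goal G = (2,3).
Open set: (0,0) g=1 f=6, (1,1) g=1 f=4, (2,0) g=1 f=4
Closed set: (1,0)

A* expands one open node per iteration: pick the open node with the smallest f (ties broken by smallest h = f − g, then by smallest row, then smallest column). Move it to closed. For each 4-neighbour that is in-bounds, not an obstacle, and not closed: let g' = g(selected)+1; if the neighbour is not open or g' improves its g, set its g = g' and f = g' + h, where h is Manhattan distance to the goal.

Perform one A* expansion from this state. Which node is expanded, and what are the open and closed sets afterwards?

expanded=(1,1); open=[(0,0) g=1 f=6, (0,1) g=2 f=6, (2,0) g=1 f=4, (2,1) g=2 f=4]; closed=[(1,0), (1,1)]

step 1: expand (1,1) (f=4, h=3) → closed; open now [(0,0) g=1 f=6, (0,1) g=2 f=6, (2,0) g=1 f=4, (2,1) g=2 f=4]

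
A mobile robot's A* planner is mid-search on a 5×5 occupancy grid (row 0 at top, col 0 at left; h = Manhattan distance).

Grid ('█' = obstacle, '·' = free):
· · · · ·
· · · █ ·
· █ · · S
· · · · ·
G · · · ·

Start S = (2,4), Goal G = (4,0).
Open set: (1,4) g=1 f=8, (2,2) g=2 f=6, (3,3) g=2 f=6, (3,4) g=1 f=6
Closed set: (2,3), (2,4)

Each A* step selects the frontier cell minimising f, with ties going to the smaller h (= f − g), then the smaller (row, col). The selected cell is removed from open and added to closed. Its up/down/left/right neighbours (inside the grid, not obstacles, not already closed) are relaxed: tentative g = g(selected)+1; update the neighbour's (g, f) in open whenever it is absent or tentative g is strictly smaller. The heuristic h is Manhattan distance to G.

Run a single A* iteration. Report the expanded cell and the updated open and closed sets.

expanded=(2,2); open=[(1,2) g=3 f=8, (1,4) g=1 f=8, (3,2) g=3 f=6, (3,3) g=2 f=6, (3,4) g=1 f=6]; closed=[(2,2), (2,3), (2,4)]

step 1: expand (2,2) (f=6, h=4) → closed; open now [(1,2) g=3 f=8, (1,4) g=1 f=8, (3,2) g=3 f=6, (3,3) g=2 f=6, (3,4) g=1 f=6]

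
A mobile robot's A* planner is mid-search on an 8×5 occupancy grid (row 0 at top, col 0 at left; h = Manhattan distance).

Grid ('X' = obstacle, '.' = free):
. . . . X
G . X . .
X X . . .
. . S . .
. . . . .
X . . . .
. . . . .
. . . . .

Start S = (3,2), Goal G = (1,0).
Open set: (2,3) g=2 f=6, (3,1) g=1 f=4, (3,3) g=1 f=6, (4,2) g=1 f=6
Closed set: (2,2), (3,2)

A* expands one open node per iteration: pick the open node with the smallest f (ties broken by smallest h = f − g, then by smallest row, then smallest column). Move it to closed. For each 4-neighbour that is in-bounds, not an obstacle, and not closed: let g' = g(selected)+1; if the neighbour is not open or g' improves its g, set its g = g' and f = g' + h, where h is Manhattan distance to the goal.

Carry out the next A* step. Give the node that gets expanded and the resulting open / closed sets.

expanded=(3,1); open=[(2,3) g=2 f=6, (3,0) g=2 f=4, (3,3) g=1 f=6, (4,1) g=2 f=6, (4,2) g=1 f=6]; closed=[(2,2), (3,1), (3,2)]

step 1: expand (3,1) (f=4, h=3) → closed; open now [(2,3) g=2 f=6, (3,0) g=2 f=4, (3,3) g=1 f=6, (4,1) g=2 f=6, (4,2) g=1 f=6]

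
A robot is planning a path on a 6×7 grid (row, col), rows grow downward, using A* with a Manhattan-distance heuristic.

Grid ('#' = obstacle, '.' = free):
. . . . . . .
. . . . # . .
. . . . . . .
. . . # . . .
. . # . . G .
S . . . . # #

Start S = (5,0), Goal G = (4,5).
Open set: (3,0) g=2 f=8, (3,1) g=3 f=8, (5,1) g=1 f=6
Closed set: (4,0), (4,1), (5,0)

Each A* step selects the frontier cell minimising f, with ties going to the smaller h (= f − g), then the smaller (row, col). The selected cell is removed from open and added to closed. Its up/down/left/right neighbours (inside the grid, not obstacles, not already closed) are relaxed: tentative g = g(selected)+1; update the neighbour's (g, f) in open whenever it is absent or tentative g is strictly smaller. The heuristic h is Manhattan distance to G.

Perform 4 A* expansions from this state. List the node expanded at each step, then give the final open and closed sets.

step 1: expand (5,1) (f=6, h=5) → closed; open now [(3,0) g=2 f=8, (3,1) g=3 f=8, (5,2) g=2 f=6]
step 2: expand (5,2) (f=6, h=4) → closed; open now [(3,0) g=2 f=8, (3,1) g=3 f=8, (5,3) g=3 f=6]
step 3: expand (5,3) (f=6, h=3) → closed; open now [(3,0) g=2 f=8, (3,1) g=3 f=8, (4,3) g=4 f=6, (5,4) g=4 f=6]
step 4: expand (4,3) (f=6, h=2) → closed; open now [(3,0) g=2 f=8, (3,1) g=3 f=8, (4,4) g=5 f=6, (5,4) g=4 f=6]

order=[(5,1) → (5,2) → (5,3) → (4,3)]; open=[(3,0) g=2 f=8, (3,1) g=3 f=8, (4,4) g=5 f=6, (5,4) g=4 f=6]; closed=[(4,0), (4,1), (4,3), (5,0), (5,1), (5,2), (5,3)]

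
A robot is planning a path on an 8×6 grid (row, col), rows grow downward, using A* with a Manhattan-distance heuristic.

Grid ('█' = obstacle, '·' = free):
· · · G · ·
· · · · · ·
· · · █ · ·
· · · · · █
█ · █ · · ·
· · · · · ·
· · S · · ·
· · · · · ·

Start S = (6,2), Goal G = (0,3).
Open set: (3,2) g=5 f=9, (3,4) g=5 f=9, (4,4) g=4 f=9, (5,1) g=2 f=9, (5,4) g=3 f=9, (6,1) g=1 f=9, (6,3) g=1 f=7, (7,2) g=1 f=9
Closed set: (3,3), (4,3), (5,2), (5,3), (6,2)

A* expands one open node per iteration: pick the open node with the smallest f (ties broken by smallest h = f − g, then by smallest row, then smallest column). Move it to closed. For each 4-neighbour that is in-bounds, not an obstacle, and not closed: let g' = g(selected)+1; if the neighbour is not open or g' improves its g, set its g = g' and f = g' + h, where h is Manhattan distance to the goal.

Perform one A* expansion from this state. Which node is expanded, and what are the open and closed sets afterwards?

step 1: expand (6,3) (f=7, h=6) → closed; open now [(3,2) g=5 f=9, (3,4) g=5 f=9, (4,4) g=4 f=9, (5,1) g=2 f=9, (5,4) g=3 f=9, (6,1) g=1 f=9, (6,4) g=2 f=9, (7,2) g=1 f=9, (7,3) g=2 f=9]

expanded=(6,3); open=[(3,2) g=5 f=9, (3,4) g=5 f=9, (4,4) g=4 f=9, (5,1) g=2 f=9, (5,4) g=3 f=9, (6,1) g=1 f=9, (6,4) g=2 f=9, (7,2) g=1 f=9, (7,3) g=2 f=9]; closed=[(3,3), (4,3), (5,2), (5,3), (6,2), (6,3)]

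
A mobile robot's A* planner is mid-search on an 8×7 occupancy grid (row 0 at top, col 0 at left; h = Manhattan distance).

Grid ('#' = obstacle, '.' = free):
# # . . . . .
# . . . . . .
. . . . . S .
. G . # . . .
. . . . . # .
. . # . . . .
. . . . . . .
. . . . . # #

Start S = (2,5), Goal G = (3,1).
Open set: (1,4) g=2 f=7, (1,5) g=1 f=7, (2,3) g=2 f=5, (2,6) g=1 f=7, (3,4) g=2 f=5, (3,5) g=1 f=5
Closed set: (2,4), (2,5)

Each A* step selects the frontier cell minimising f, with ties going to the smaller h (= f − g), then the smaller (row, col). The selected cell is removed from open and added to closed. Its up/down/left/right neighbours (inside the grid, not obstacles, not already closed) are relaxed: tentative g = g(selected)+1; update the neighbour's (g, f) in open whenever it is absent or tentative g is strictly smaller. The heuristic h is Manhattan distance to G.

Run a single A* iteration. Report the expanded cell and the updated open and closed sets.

step 1: expand (2,3) (f=5, h=3) → closed; open now [(1,3) g=3 f=7, (1,4) g=2 f=7, (1,5) g=1 f=7, (2,2) g=3 f=5, (2,6) g=1 f=7, (3,4) g=2 f=5, (3,5) g=1 f=5]

expanded=(2,3); open=[(1,3) g=3 f=7, (1,4) g=2 f=7, (1,5) g=1 f=7, (2,2) g=3 f=5, (2,6) g=1 f=7, (3,4) g=2 f=5, (3,5) g=1 f=5]; closed=[(2,3), (2,4), (2,5)]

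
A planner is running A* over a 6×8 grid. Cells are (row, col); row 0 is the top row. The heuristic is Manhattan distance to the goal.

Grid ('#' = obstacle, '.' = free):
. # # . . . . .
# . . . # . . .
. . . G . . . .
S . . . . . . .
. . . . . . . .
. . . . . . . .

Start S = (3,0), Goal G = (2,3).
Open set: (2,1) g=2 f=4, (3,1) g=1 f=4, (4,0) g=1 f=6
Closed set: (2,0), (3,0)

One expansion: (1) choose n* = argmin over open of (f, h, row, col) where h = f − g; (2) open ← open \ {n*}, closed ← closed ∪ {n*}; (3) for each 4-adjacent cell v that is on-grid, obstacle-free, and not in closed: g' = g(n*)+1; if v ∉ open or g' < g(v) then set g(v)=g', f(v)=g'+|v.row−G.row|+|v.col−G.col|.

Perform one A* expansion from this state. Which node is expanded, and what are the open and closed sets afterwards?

expanded=(2,1); open=[(1,1) g=3 f=6, (2,2) g=3 f=4, (3,1) g=1 f=4, (4,0) g=1 f=6]; closed=[(2,0), (2,1), (3,0)]

step 1: expand (2,1) (f=4, h=2) → closed; open now [(1,1) g=3 f=6, (2,2) g=3 f=4, (3,1) g=1 f=4, (4,0) g=1 f=6]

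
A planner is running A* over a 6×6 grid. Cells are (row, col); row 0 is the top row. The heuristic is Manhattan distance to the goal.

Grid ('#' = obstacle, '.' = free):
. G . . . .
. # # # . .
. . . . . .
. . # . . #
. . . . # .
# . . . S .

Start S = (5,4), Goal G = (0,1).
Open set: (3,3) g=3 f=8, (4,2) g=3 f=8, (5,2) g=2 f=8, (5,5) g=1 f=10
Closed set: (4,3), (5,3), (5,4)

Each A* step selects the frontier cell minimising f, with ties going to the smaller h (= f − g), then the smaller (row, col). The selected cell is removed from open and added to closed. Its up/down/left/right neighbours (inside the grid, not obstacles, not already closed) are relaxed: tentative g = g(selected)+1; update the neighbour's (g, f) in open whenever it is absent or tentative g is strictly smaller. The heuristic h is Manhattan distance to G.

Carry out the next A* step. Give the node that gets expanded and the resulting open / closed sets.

step 1: expand (3,3) (f=8, h=5) → closed; open now [(2,3) g=4 f=8, (3,4) g=4 f=10, (4,2) g=3 f=8, (5,2) g=2 f=8, (5,5) g=1 f=10]

expanded=(3,3); open=[(2,3) g=4 f=8, (3,4) g=4 f=10, (4,2) g=3 f=8, (5,2) g=2 f=8, (5,5) g=1 f=10]; closed=[(3,3), (4,3), (5,3), (5,4)]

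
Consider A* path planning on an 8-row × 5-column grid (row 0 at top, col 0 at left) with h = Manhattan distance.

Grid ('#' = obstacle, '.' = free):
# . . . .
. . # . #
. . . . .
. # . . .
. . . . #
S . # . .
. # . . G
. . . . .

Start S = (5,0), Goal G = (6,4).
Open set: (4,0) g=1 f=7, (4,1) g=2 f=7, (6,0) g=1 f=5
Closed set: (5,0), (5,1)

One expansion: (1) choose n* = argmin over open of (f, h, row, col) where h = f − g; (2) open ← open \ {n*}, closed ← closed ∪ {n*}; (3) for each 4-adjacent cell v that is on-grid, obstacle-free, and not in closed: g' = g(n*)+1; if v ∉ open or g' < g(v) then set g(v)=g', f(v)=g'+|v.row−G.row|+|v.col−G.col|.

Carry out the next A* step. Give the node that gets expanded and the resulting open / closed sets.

expanded=(6,0); open=[(4,0) g=1 f=7, (4,1) g=2 f=7, (7,0) g=2 f=7]; closed=[(5,0), (5,1), (6,0)]

step 1: expand (6,0) (f=5, h=4) → closed; open now [(4,0) g=1 f=7, (4,1) g=2 f=7, (7,0) g=2 f=7]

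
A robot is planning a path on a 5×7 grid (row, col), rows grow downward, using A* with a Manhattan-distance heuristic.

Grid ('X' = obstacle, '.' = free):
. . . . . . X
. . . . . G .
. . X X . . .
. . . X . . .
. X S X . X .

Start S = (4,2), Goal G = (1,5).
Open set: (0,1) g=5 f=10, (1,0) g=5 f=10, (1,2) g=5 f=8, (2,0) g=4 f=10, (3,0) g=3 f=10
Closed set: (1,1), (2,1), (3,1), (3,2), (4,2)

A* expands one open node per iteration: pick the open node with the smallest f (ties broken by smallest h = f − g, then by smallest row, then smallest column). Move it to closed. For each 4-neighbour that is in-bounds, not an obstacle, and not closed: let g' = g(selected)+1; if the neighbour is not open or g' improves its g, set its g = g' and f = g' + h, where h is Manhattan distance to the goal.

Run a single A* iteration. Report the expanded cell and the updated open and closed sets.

expanded=(1,2); open=[(0,1) g=5 f=10, (0,2) g=6 f=10, (1,0) g=5 f=10, (1,3) g=6 f=8, (2,0) g=4 f=10, (3,0) g=3 f=10]; closed=[(1,1), (1,2), (2,1), (3,1), (3,2), (4,2)]

step 1: expand (1,2) (f=8, h=3) → closed; open now [(0,1) g=5 f=10, (0,2) g=6 f=10, (1,0) g=5 f=10, (1,3) g=6 f=8, (2,0) g=4 f=10, (3,0) g=3 f=10]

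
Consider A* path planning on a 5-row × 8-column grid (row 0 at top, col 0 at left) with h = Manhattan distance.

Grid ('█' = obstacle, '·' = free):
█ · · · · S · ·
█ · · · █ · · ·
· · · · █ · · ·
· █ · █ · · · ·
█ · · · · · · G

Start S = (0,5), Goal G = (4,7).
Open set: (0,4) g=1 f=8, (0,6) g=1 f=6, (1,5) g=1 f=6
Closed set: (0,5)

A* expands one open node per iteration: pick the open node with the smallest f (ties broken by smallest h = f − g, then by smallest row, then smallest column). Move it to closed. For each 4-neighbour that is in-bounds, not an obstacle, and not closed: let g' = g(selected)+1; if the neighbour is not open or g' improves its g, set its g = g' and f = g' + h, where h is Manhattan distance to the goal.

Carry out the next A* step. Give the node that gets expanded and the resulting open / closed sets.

expanded=(0,6); open=[(0,4) g=1 f=8, (0,7) g=2 f=6, (1,5) g=1 f=6, (1,6) g=2 f=6]; closed=[(0,5), (0,6)]

step 1: expand (0,6) (f=6, h=5) → closed; open now [(0,4) g=1 f=8, (0,7) g=2 f=6, (1,5) g=1 f=6, (1,6) g=2 f=6]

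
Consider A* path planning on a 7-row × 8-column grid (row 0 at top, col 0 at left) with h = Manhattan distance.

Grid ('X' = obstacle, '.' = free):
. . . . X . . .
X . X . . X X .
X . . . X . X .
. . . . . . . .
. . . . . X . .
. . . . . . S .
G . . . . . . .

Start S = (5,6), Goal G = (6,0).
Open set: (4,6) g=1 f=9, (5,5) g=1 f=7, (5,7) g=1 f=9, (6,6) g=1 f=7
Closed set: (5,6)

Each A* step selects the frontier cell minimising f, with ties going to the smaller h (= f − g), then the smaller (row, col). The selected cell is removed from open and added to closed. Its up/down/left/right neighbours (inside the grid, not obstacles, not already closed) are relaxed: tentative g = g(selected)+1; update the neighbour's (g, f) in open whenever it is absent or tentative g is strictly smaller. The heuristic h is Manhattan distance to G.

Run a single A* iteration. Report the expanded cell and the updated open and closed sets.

expanded=(5,5); open=[(4,6) g=1 f=9, (5,4) g=2 f=7, (5,7) g=1 f=9, (6,5) g=2 f=7, (6,6) g=1 f=7]; closed=[(5,5), (5,6)]

step 1: expand (5,5) (f=7, h=6) → closed; open now [(4,6) g=1 f=9, (5,4) g=2 f=7, (5,7) g=1 f=9, (6,5) g=2 f=7, (6,6) g=1 f=7]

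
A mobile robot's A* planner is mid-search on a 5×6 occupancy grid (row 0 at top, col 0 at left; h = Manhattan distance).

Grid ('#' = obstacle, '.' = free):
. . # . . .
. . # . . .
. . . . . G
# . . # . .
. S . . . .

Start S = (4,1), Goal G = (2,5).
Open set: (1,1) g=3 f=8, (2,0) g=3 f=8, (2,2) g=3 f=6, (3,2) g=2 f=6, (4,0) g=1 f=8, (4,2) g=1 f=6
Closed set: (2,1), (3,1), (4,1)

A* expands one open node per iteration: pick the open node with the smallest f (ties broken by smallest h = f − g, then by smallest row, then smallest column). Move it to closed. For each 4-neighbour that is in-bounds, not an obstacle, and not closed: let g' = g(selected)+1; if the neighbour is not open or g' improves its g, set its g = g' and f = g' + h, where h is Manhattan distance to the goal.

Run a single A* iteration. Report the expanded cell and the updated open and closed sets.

step 1: expand (2,2) (f=6, h=3) → closed; open now [(1,1) g=3 f=8, (2,0) g=3 f=8, (2,3) g=4 f=6, (3,2) g=2 f=6, (4,0) g=1 f=8, (4,2) g=1 f=6]

expanded=(2,2); open=[(1,1) g=3 f=8, (2,0) g=3 f=8, (2,3) g=4 f=6, (3,2) g=2 f=6, (4,0) g=1 f=8, (4,2) g=1 f=6]; closed=[(2,1), (2,2), (3,1), (4,1)]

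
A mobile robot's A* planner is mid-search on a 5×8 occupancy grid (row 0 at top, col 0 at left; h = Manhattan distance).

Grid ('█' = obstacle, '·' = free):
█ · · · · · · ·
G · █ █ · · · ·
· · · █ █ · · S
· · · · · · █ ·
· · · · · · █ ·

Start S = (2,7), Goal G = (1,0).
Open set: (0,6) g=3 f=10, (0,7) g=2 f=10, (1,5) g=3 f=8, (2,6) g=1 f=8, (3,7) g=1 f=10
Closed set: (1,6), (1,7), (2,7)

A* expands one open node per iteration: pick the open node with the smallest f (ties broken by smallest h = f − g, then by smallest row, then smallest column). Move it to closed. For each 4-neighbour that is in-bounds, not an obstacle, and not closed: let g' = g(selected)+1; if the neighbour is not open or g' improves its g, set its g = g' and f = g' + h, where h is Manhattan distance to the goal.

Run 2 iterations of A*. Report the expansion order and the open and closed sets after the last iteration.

order=[(1,5) → (1,4)]; open=[(0,4) g=5 f=10, (0,5) g=4 f=10, (0,6) g=3 f=10, (0,7) g=2 f=10, (2,5) g=4 f=10, (2,6) g=1 f=8, (3,7) g=1 f=10]; closed=[(1,4), (1,5), (1,6), (1,7), (2,7)]

step 1: expand (1,5) (f=8, h=5) → closed; open now [(0,5) g=4 f=10, (0,6) g=3 f=10, (0,7) g=2 f=10, (1,4) g=4 f=8, (2,5) g=4 f=10, (2,6) g=1 f=8, (3,7) g=1 f=10]
step 2: expand (1,4) (f=8, h=4) → closed; open now [(0,4) g=5 f=10, (0,5) g=4 f=10, (0,6) g=3 f=10, (0,7) g=2 f=10, (2,5) g=4 f=10, (2,6) g=1 f=8, (3,7) g=1 f=10]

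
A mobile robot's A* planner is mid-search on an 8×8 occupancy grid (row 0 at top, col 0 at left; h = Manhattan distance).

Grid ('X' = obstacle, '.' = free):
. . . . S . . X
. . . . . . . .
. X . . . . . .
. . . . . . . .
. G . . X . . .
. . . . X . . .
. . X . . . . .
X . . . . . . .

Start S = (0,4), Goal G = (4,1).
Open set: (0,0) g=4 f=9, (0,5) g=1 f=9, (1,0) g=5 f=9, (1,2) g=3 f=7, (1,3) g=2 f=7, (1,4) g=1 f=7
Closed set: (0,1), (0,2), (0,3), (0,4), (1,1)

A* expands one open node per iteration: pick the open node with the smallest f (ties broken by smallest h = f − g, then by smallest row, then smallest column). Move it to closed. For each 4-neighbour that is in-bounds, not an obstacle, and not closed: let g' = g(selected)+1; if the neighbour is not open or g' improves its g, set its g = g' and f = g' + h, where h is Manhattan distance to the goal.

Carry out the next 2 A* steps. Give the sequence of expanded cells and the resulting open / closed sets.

order=[(1,2) → (2,2)]; open=[(0,0) g=4 f=9, (0,5) g=1 f=9, (1,0) g=5 f=9, (1,3) g=2 f=7, (1,4) g=1 f=7, (2,3) g=5 f=9, (3,2) g=5 f=7]; closed=[(0,1), (0,2), (0,3), (0,4), (1,1), (1,2), (2,2)]

step 1: expand (1,2) (f=7, h=4) → closed; open now [(0,0) g=4 f=9, (0,5) g=1 f=9, (1,0) g=5 f=9, (1,3) g=2 f=7, (1,4) g=1 f=7, (2,2) g=4 f=7]
step 2: expand (2,2) (f=7, h=3) → closed; open now [(0,0) g=4 f=9, (0,5) g=1 f=9, (1,0) g=5 f=9, (1,3) g=2 f=7, (1,4) g=1 f=7, (2,3) g=5 f=9, (3,2) g=5 f=7]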